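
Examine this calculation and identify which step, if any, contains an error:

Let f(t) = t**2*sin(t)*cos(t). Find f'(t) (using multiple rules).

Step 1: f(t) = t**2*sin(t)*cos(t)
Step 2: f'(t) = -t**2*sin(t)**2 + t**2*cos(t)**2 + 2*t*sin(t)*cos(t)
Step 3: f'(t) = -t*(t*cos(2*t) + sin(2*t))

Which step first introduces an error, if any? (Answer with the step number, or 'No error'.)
Step 3

Step 3 is incorrect due to a sign flip.
The step shows: -t*(t*cos(2*t) + sin(2*t))
The correct value should be: t*(t*cos(2*t) + sin(2*t))

Explanation: The sign of the whole expression was flipped: the term t*(t*cos(2*t) + sin(2*t)) was incorrectly written as -t*(t*cos(2*t) + sin(2*t))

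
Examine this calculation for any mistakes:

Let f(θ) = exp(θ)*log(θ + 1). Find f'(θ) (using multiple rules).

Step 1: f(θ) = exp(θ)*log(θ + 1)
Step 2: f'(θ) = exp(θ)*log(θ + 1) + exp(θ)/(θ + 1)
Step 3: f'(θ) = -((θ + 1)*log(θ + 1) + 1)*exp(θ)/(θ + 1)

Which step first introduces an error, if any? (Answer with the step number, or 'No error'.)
Step 3

Step 3 is incorrect due to a sign flip.
The step shows: -((θ + 1)*log(θ + 1) + 1)*exp(θ)/(θ + 1)
The correct value should be: ((θ + 1)*log(θ + 1) + 1)*exp(θ)/(θ + 1)

Explanation: The sign of the whole expression was flipped: the term ((θ + 1)*log(θ + 1) + 1)*exp(θ)/(θ + 1) was incorrectly written as -((θ + 1)*log(θ + 1) + 1)*exp(θ)/(θ + 1)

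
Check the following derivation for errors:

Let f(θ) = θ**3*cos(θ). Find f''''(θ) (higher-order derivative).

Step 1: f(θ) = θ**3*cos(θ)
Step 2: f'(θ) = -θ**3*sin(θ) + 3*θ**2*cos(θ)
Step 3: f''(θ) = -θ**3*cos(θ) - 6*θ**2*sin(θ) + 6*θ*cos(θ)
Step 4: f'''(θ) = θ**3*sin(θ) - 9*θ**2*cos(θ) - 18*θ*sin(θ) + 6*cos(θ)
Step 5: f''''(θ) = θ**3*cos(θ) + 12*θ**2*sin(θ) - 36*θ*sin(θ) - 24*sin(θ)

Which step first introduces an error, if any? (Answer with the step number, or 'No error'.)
Step 5

Step 5 is incorrect due to a wrong trig function.
The step shows: θ**3*cos(θ) + 12*θ**2*sin(θ) - 36*θ*sin(θ) - 24*sin(θ)
The correct value should be: θ**3*cos(θ) + 12*θ**2*sin(θ) - 36*θ*cos(θ) - 24*sin(θ)

Explanation: cos(θ) was incorrectly written as sin(θ): the term -36*θ*cos(θ) was incorrectly written as -36*θ*sin(θ)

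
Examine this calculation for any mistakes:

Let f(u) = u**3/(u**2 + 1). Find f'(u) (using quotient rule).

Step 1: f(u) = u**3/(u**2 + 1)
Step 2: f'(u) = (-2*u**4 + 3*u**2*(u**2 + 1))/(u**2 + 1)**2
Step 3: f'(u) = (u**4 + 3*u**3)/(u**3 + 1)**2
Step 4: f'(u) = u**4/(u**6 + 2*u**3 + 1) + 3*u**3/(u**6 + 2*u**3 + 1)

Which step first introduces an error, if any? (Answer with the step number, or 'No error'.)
Step 3

Step 3 is incorrect due to a wrong exponent.
The step shows: (u**4 + 3*u**3)/(u**3 + 1)**2
The correct value should be: (u**4 + 3*u**2)/(u**2 + 1)**2

Explanation: The exponent 2 on u was incorrectly written as 3: the term (u**4 + 3*u**2)/(u**2 + 1)**2 was incorrectly written as (u**4 + 3*u**3)/(u**3 + 1)**2
The later steps are derived from this incorrect expression, so the error originates in Step 3.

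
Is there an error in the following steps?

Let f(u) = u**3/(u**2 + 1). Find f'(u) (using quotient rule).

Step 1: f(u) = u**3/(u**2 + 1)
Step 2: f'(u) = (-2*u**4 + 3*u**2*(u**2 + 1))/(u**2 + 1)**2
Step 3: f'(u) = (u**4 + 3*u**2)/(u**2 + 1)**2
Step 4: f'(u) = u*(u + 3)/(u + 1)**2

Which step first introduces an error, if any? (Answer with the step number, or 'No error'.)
Step 4

Step 4 is incorrect due to a wrong exponent.
The step shows: u*(u + 3)/(u + 1)**2
The correct value should be: u**2*(u**2 + 3)/(u**2 + 1)**2

Explanation: The exponent 2 on u was incorrectly written as 1: the term u**2*(u**2 + 3)/(u**2 + 1)**2 was incorrectly written as u*(u + 3)/(u + 1)**2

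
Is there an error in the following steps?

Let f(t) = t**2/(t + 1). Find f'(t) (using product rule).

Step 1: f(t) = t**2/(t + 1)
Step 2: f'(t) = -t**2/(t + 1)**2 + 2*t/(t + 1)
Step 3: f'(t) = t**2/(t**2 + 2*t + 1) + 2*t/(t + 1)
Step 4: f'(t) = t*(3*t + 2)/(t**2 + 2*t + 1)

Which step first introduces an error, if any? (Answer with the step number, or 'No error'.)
Step 3

Step 3 is incorrect due to a sign flip.
The step shows: t**2/(t**2 + 2*t + 1) + 2*t/(t + 1)
The correct value should be: -t**2/(t**2 + 2*t + 1) + 2*t/(t + 1)

Explanation: The sign of one term was flipped: the term -t**2/(t**2 + 2*t + 1) was incorrectly written as t**2/(t**2 + 2*t + 1)
The later steps are derived from this incorrect expression, so the error originates in Step 3.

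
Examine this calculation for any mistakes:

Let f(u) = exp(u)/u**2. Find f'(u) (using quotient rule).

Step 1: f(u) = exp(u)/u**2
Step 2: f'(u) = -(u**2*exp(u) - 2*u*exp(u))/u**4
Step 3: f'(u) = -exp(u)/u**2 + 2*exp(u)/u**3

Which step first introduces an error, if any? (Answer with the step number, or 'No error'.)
Step 2

Step 2 is incorrect due to a sign flip.
The step shows: -(u**2*exp(u) - 2*u*exp(u))/u**4
The correct value should be: (u**2*exp(u) - 2*u*exp(u))/u**4

Explanation: The sign of the whole expression was flipped: the term (u**2*exp(u) - 2*u*exp(u))/u**4 was incorrectly written as -(u**2*exp(u) - 2*u*exp(u))/u**4
The later steps are derived from this incorrect expression, so the error originates in Step 2.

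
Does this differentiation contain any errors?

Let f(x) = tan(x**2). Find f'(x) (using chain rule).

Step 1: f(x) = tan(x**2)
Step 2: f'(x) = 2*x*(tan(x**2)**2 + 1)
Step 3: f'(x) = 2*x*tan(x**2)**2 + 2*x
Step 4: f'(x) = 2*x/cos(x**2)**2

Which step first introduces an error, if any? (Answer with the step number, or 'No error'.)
No error

All steps in this derivation are correct.
The final answer f'(x) = 2*x/cos(x**2)**2 is valid.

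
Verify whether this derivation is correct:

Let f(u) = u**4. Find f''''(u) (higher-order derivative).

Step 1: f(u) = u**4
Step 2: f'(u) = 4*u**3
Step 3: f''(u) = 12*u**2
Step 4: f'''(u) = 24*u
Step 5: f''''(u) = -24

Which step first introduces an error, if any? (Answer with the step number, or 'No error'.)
Step 5

Step 5 is incorrect due to a sign flip.
The step shows: -24
The correct value should be: 24

Explanation: The sign of the whole expression was flipped: the term 24 was incorrectly written as -24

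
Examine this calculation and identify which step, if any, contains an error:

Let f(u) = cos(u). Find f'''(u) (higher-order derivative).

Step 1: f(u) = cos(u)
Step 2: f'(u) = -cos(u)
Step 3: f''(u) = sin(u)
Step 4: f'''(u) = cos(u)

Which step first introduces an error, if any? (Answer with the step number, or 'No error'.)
Step 2

Step 2 is incorrect due to a wrong trig function.
The step shows: -cos(u)
The correct value should be: -sin(u)

Explanation: sin(u) was incorrectly written as cos(u): the term -sin(u) was incorrectly written as -cos(u)
The later steps are derived from this incorrect expression, so the error originates in Step 2.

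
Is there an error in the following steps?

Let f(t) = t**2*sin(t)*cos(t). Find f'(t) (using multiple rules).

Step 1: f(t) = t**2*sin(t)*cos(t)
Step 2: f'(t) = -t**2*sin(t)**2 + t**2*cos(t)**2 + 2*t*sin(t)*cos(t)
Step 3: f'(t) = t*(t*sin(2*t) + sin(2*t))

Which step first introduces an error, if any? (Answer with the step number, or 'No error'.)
Step 3

Step 3 is incorrect due to a wrong trig function.
The step shows: t*(t*sin(2*t) + sin(2*t))
The correct value should be: t*(t*cos(2*t) + sin(2*t))

Explanation: cos(2*t) was incorrectly written as sin(2*t): the term t*(t*cos(2*t) + sin(2*t)) was incorrectly written as t*(t*sin(2*t) + sin(2*t))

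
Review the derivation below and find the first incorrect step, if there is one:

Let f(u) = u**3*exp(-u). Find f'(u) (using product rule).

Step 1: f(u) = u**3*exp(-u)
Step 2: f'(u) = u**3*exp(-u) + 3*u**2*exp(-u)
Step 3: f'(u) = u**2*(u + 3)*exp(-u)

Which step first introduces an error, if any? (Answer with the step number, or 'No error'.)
Step 2

Step 2 is incorrect due to a sign flip.
The step shows: u**3*exp(-u) + 3*u**2*exp(-u)
The correct value should be: -u**3*exp(-u) + 3*u**2*exp(-u)

Explanation: The sign of one term was flipped: the term -u**3*exp(-u) was incorrectly written as u**3*exp(-u)
The later steps are derived from this incorrect expression, so the error originates in Step 2.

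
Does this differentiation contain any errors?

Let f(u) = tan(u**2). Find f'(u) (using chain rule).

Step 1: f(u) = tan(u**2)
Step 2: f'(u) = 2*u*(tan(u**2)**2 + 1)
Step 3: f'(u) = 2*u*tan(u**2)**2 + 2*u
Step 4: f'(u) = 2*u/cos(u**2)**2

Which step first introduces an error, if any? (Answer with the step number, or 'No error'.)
No error

All steps in this derivation are correct.
The final answer f'(u) = 2*u/cos(u**2)**2 is valid.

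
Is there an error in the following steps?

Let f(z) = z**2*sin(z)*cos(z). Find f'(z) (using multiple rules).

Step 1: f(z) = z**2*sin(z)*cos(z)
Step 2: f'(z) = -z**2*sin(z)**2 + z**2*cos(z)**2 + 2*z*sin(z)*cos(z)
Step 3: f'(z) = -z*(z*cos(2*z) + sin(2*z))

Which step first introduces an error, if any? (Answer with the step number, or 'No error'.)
Step 3

Step 3 is incorrect due to a sign flip.
The step shows: -z*(z*cos(2*z) + sin(2*z))
The correct value should be: z*(z*cos(2*z) + sin(2*z))

Explanation: The sign of the whole expression was flipped: the term z*(z*cos(2*z) + sin(2*z)) was incorrectly written as -z*(z*cos(2*z) + sin(2*z))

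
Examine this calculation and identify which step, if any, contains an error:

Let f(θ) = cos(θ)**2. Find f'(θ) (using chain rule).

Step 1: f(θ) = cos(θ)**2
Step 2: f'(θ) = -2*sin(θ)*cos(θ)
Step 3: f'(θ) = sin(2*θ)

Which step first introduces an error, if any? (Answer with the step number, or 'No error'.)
Step 3

Step 3 is incorrect due to a sign flip.
The step shows: sin(2*θ)
The correct value should be: -sin(2*θ)

Explanation: The sign of the whole expression was flipped: the term -sin(2*θ) was incorrectly written as sin(2*θ)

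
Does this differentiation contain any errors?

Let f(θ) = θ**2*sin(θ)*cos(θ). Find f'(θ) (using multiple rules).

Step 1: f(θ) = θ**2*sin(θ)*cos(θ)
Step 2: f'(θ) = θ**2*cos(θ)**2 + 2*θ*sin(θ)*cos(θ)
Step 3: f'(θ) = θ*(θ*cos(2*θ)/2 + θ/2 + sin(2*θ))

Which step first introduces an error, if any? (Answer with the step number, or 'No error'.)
Step 2

Step 2 is incorrect due to a dropped term.
The step shows: θ**2*cos(θ)**2 + 2*θ*sin(θ)*cos(θ)
The correct value should be: -θ**2*sin(θ)**2 + θ**2*cos(θ)**2 + 2*θ*sin(θ)*cos(θ)

Explanation: A term was dropped: the term -θ**2*sin(θ)**2 was incorrectly omitted
The later steps are derived from this incorrect expression, so the error originates in Step 2.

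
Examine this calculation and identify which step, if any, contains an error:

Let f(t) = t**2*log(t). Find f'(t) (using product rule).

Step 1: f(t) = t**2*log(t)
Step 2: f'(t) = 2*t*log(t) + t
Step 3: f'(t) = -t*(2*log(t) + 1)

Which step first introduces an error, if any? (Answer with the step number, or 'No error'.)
Step 3

Step 3 is incorrect due to a sign flip.
The step shows: -t*(2*log(t) + 1)
The correct value should be: t*(2*log(t) + 1)

Explanation: The sign of the whole expression was flipped: the term t*(2*log(t) + 1) was incorrectly written as -t*(2*log(t) + 1)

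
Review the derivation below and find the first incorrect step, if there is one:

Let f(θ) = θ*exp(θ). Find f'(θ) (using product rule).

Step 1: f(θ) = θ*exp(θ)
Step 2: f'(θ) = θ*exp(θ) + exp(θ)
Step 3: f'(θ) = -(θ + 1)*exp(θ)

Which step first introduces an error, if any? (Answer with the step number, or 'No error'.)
Step 3

Step 3 is incorrect due to a sign flip.
The step shows: -(θ + 1)*exp(θ)
The correct value should be: (θ + 1)*exp(θ)

Explanation: The sign of the whole expression was flipped: the term (θ + 1)*exp(θ) was incorrectly written as -(θ + 1)*exp(θ)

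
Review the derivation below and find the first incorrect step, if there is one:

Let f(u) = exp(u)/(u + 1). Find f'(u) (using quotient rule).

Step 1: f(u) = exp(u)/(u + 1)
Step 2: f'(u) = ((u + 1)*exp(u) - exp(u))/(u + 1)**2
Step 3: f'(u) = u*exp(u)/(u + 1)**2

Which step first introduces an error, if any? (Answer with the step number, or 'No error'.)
No error

All steps in this derivation are correct.
The final answer f'(u) = u*exp(u)/(u + 1)**2 is valid.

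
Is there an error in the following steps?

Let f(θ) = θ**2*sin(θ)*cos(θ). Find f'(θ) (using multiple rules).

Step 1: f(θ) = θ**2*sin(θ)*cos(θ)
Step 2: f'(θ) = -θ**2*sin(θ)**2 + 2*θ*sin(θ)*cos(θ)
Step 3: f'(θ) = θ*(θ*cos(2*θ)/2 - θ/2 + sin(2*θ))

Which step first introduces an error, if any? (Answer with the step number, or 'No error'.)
Step 2

Step 2 is incorrect due to a dropped term.
The step shows: -θ**2*sin(θ)**2 + 2*θ*sin(θ)*cos(θ)
The correct value should be: -θ**2*sin(θ)**2 + θ**2*cos(θ)**2 + 2*θ*sin(θ)*cos(θ)

Explanation: A term was dropped: the term θ**2*cos(θ)**2 was incorrectly omitted
The later steps are derived from this incorrect expression, so the error originates in Step 2.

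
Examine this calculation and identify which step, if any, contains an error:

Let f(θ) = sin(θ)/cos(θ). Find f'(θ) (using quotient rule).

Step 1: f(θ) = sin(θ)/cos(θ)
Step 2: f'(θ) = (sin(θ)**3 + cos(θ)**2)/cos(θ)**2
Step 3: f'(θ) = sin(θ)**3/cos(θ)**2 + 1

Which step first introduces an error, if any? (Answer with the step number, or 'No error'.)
Step 2

Step 2 is incorrect due to a wrong exponent.
The step shows: (sin(θ)**3 + cos(θ)**2)/cos(θ)**2
The correct value should be: (sin(θ)**2 + cos(θ)**2)/cos(θ)**2

Explanation: The exponent 2 on sin(θ) was incorrectly written as 3: the term (sin(θ)**2 + cos(θ)**2)/cos(θ)**2 was incorrectly written as (sin(θ)**3 + cos(θ)**2)/cos(θ)**2
The later steps are derived from this incorrect expression, so the error originates in Step 2.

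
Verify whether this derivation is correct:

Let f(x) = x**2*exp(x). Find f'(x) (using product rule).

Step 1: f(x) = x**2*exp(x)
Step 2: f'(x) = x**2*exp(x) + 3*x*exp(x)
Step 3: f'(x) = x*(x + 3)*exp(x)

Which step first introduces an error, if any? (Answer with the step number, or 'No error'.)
Step 2

Step 2 is incorrect due to a wrong coefficient.
The step shows: x**2*exp(x) + 3*x*exp(x)
The correct value should be: x**2*exp(x) + 2*x*exp(x)

Explanation: The coefficient 2 was incorrectly written as 3: the term 2*x*exp(x) was incorrectly written as 3*x*exp(x)
The later steps are derived from this incorrect expression, so the error originates in Step 2.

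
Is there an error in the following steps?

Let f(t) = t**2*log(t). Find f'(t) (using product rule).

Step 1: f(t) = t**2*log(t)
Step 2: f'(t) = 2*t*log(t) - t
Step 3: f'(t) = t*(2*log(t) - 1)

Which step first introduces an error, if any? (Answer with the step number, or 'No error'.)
Step 2

Step 2 is incorrect due to a sign flip.
The step shows: 2*t*log(t) - t
The correct value should be: 2*t*log(t) + t

Explanation: The sign of one term was flipped: the term t was incorrectly written as -t
The later steps are derived from this incorrect expression, so the error originates in Step 2.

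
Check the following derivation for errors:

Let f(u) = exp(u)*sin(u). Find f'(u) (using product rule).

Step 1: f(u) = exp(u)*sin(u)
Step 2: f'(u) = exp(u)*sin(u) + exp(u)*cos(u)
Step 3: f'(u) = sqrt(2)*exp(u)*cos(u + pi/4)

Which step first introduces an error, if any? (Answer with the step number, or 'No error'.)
Step 3

Step 3 is incorrect due to a wrong trig function.
The step shows: sqrt(2)*exp(u)*cos(u + pi/4)
The correct value should be: sqrt(2)*exp(u)*sin(u + pi/4)

Explanation: sin(u + pi/4) was incorrectly written as cos(u + pi/4): the term sqrt(2)*exp(u)*sin(u + pi/4) was incorrectly written as sqrt(2)*exp(u)*cos(u + pi/4)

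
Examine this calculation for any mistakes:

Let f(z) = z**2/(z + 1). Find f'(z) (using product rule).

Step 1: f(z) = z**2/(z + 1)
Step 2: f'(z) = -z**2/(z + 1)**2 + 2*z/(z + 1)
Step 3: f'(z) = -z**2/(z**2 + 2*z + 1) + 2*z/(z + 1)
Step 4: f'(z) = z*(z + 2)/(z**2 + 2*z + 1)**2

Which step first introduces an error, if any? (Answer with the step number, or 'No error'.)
Step 4

Step 4 is incorrect due to a wrong exponent.
The step shows: z*(z + 2)/(z**2 + 2*z + 1)**2
The correct value should be: z*(z + 2)/(z**2 + 2*z + 1)

Explanation: The exponent -1 on z**2 + 2*z + 1 was incorrectly written as -2: the term z*(z + 2)/(z**2 + 2*z + 1) was incorrectly written as z*(z + 2)/(z**2 + 2*z + 1)**2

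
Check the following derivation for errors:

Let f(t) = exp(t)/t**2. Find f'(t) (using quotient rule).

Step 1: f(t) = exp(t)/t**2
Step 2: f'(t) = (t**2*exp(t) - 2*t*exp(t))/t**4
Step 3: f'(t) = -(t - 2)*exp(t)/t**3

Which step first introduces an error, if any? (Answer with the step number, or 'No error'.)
Step 3

Step 3 is incorrect due to a sign flip.
The step shows: -(t - 2)*exp(t)/t**3
The correct value should be: (t - 2)*exp(t)/t**3

Explanation: The sign of the whole expression was flipped: the term (t - 2)*exp(t)/t**3 was incorrectly written as -(t - 2)*exp(t)/t**3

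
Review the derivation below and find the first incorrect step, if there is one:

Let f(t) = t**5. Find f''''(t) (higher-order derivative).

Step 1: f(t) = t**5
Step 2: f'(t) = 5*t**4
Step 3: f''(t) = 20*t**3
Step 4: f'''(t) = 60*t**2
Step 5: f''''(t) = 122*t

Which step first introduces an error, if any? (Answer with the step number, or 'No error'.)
Step 5

Step 5 is incorrect due to a wrong coefficient.
The step shows: 122*t
The correct value should be: 120*t

Explanation: The coefficient 120 was incorrectly written as 122: the term 120*t was incorrectly written as 122*t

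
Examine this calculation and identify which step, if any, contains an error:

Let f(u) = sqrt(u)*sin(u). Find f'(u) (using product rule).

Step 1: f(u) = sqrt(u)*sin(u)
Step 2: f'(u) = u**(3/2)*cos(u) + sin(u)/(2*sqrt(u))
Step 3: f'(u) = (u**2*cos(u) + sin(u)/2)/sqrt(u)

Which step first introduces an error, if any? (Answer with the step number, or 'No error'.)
Step 2

Step 2 is incorrect due to a wrong exponent.
The step shows: u**(3/2)*cos(u) + sin(u)/(2*sqrt(u))
The correct value should be: sqrt(u)*cos(u) + sin(u)/(2*sqrt(u))

Explanation: The exponent 1/2 on u was incorrectly written as 3/2: the term sqrt(u)*cos(u) was incorrectly written as u**(3/2)*cos(u)
The later steps are derived from this incorrect expression, so the error originates in Step 2.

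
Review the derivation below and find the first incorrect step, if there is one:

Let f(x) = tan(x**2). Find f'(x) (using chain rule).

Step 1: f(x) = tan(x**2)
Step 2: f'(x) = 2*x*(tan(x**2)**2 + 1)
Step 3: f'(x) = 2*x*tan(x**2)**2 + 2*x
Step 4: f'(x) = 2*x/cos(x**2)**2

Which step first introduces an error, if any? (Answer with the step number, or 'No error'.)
No error

All steps in this derivation are correct.
The final answer f'(x) = 2*x/cos(x**2)**2 is valid.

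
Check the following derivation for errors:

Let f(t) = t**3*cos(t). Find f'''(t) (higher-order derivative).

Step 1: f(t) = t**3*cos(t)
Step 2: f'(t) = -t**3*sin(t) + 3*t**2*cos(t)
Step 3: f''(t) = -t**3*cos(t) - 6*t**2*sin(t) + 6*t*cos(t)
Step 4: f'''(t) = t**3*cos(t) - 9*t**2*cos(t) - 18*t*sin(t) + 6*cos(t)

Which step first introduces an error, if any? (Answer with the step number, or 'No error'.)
Step 4

Step 4 is incorrect due to a wrong trig function.
The step shows: t**3*cos(t) - 9*t**2*cos(t) - 18*t*sin(t) + 6*cos(t)
The correct value should be: t**3*sin(t) - 9*t**2*cos(t) - 18*t*sin(t) + 6*cos(t)

Explanation: sin(t) was incorrectly written as cos(t): the term t**3*sin(t) was incorrectly written as t**3*cos(t)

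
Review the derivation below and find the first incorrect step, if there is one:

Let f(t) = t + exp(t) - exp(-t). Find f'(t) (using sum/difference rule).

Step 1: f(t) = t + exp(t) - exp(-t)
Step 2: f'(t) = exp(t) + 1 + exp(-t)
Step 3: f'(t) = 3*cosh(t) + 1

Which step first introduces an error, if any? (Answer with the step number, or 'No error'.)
Step 3

Step 3 is incorrect due to a wrong coefficient.
The step shows: 3*cosh(t) + 1
The correct value should be: 2*cosh(t) + 1

Explanation: The coefficient 2 was incorrectly written as 3: the term 2*cosh(t) was incorrectly written as 3*cosh(t)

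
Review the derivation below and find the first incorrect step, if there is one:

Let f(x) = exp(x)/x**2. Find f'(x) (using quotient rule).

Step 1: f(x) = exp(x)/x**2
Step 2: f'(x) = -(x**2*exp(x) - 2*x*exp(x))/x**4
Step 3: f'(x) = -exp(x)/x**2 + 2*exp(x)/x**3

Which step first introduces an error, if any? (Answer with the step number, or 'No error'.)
Step 2

Step 2 is incorrect due to a sign flip.
The step shows: -(x**2*exp(x) - 2*x*exp(x))/x**4
The correct value should be: (x**2*exp(x) - 2*x*exp(x))/x**4

Explanation: The sign of the whole expression was flipped: the term (x**2*exp(x) - 2*x*exp(x))/x**4 was incorrectly written as -(x**2*exp(x) - 2*x*exp(x))/x**4
The later steps are derived from this incorrect expression, so the error originates in Step 2.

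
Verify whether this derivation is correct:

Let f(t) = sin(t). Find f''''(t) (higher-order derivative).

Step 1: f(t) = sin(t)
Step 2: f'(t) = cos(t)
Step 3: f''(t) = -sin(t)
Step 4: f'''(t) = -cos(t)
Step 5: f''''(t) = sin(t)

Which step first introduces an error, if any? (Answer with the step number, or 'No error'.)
No error

All steps in this derivation are correct.
The final answer f''''(t) = sin(t) is valid.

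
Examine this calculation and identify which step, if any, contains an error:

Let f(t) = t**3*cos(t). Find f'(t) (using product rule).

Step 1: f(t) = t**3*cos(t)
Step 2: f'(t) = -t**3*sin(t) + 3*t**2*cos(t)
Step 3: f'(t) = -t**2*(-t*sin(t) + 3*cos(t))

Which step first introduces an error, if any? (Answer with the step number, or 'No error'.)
Step 3

Step 3 is incorrect due to a sign flip.
The step shows: -t**2*(-t*sin(t) + 3*cos(t))
The correct value should be: t**2*(-t*sin(t) + 3*cos(t))

Explanation: The sign of the whole expression was flipped: the term t**2*(-t*sin(t) + 3*cos(t)) was incorrectly written as -t**2*(-t*sin(t) + 3*cos(t))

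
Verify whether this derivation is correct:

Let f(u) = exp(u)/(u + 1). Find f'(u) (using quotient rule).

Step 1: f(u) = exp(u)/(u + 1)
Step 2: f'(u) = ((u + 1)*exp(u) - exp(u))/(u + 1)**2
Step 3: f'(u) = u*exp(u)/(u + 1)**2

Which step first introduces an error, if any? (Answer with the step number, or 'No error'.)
No error

All steps in this derivation are correct.
The final answer f'(u) = u*exp(u)/(u + 1)**2 is valid.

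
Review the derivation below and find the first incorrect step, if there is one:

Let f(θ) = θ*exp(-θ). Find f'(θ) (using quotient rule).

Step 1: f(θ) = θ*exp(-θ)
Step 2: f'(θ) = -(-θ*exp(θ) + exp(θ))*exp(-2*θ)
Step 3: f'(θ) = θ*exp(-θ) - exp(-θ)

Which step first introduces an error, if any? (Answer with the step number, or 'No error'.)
Step 2

Step 2 is incorrect due to a sign flip.
The step shows: -(-θ*exp(θ) + exp(θ))*exp(-2*θ)
The correct value should be: (-θ*exp(θ) + exp(θ))*exp(-2*θ)

Explanation: The sign of the whole expression was flipped: the term (-θ*exp(θ) + exp(θ))*exp(-2*θ) was incorrectly written as -(-θ*exp(θ) + exp(θ))*exp(-2*θ)
The later steps are derived from this incorrect expression, so the error originates in Step 2.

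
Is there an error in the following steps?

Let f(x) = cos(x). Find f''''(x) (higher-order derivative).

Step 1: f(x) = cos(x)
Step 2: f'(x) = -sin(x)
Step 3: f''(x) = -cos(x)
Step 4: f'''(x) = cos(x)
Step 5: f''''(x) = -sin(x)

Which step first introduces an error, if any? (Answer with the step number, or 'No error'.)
Step 4

Step 4 is incorrect due to a wrong trig function.
The step shows: cos(x)
The correct value should be: sin(x)

Explanation: sin(x) was incorrectly written as cos(x): the term sin(x) was incorrectly written as cos(x)
The later steps are derived from this incorrect expression, so the error originates in Step 4.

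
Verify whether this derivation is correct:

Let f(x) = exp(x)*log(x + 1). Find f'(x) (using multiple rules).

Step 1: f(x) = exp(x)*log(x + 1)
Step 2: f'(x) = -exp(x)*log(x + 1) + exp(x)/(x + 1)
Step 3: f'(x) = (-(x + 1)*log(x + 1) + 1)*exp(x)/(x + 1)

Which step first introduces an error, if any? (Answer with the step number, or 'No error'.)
Step 2

Step 2 is incorrect due to a sign flip.
The step shows: -exp(x)*log(x + 1) + exp(x)/(x + 1)
The correct value should be: exp(x)*log(x + 1) + exp(x)/(x + 1)

Explanation: The sign of one term was flipped: the term exp(x)*log(x + 1) was incorrectly written as -exp(x)*log(x + 1)
The later steps are derived from this incorrect expression, so the error originates in Step 2.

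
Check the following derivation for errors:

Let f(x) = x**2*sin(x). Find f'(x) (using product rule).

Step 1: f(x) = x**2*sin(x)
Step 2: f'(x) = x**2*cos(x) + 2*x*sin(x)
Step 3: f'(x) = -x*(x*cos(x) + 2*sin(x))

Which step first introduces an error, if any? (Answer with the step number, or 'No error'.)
Step 3

Step 3 is incorrect due to a sign flip.
The step shows: -x*(x*cos(x) + 2*sin(x))
The correct value should be: x*(x*cos(x) + 2*sin(x))

Explanation: The sign of the whole expression was flipped: the term x*(x*cos(x) + 2*sin(x)) was incorrectly written as -x*(x*cos(x) + 2*sin(x))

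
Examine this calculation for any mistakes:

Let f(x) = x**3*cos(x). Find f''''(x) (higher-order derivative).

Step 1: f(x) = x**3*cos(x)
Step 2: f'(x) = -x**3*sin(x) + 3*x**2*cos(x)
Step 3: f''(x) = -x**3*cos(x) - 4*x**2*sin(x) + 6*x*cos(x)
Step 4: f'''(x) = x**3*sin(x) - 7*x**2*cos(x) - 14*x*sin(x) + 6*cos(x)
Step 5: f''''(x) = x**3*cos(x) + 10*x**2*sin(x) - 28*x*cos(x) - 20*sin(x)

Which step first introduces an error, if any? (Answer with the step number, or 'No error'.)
Step 3

Step 3 is incorrect due to a wrong coefficient.
The step shows: -x**3*cos(x) - 4*x**2*sin(x) + 6*x*cos(x)
The correct value should be: -x**3*cos(x) - 6*x**2*sin(x) + 6*x*cos(x)

Explanation: The coefficient -6 was incorrectly written as -4: the term -6*x**2*sin(x) was incorrectly written as -4*x**2*sin(x)
The later steps are derived from this incorrect expression, so the error originates in Step 3.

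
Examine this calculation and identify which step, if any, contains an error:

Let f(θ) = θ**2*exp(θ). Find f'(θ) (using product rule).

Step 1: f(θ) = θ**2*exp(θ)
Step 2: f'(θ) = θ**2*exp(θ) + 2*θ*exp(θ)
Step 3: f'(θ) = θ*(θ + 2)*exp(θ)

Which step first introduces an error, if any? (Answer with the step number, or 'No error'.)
No error

All steps in this derivation are correct.
The final answer f'(θ) = θ*(θ + 2)*exp(θ) is valid.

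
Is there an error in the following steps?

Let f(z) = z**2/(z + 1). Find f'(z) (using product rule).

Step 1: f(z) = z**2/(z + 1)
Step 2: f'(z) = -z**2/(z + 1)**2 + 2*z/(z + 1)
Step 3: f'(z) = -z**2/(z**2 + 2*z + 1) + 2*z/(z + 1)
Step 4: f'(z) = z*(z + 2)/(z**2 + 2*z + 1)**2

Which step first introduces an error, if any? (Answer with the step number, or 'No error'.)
Step 4

Step 4 is incorrect due to a wrong exponent.
The step shows: z*(z + 2)/(z**2 + 2*z + 1)**2
The correct value should be: z*(z + 2)/(z**2 + 2*z + 1)

Explanation: The exponent -1 on z**2 + 2*z + 1 was incorrectly written as -2: the term z*(z + 2)/(z**2 + 2*z + 1) was incorrectly written as z*(z + 2)/(z**2 + 2*z + 1)**2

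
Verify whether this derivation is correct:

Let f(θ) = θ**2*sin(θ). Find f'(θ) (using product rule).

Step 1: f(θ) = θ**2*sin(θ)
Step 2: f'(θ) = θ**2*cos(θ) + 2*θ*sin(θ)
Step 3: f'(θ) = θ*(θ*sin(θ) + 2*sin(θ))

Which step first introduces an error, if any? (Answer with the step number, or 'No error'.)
Step 3

Step 3 is incorrect due to a wrong trig function.
The step shows: θ*(θ*sin(θ) + 2*sin(θ))
The correct value should be: θ*(θ*cos(θ) + 2*sin(θ))

Explanation: cos(θ) was incorrectly written as sin(θ): the term θ*(θ*cos(θ) + 2*sin(θ)) was incorrectly written as θ*(θ*sin(θ) + 2*sin(θ))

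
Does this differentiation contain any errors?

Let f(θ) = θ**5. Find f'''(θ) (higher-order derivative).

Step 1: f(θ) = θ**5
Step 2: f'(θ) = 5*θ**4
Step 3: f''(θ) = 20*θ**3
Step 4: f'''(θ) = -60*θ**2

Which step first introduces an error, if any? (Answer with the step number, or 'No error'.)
Step 4

Step 4 is incorrect due to a sign flip.
The step shows: -60*θ**2
The correct value should be: 60*θ**2

Explanation: The sign of the whole expression was flipped: the term 60*θ**2 was incorrectly written as -60*θ**2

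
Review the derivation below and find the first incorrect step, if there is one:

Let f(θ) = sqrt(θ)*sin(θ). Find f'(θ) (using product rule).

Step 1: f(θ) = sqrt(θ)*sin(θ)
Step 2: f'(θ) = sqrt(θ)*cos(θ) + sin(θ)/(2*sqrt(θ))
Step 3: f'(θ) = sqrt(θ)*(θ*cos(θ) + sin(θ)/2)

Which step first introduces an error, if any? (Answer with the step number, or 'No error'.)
Step 3

Step 3 is incorrect due to a wrong exponent.
The step shows: sqrt(θ)*(θ*cos(θ) + sin(θ)/2)
The correct value should be: (θ*cos(θ) + sin(θ)/2)/sqrt(θ)

Explanation: The exponent -1/2 on θ was incorrectly written as 1/2: the term (θ*cos(θ) + sin(θ)/2)/sqrt(θ) was incorrectly written as sqrt(θ)*(θ*cos(θ) + sin(θ)/2)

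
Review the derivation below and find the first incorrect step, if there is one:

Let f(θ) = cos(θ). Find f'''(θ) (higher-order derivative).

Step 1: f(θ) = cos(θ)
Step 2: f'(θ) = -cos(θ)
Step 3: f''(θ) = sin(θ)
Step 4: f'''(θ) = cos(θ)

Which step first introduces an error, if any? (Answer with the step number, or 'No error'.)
Step 2

Step 2 is incorrect due to a wrong trig function.
The step shows: -cos(θ)
The correct value should be: -sin(θ)

Explanation: sin(θ) was incorrectly written as cos(θ): the term -sin(θ) was incorrectly written as -cos(θ)
The later steps are derived from this incorrect expression, so the error originates in Step 2.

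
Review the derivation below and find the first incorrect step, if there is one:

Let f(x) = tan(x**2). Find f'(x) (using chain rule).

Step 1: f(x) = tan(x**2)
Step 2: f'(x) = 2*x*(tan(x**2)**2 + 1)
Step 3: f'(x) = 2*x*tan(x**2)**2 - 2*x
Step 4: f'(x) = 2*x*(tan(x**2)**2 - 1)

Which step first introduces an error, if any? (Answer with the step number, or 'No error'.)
Step 3

Step 3 is incorrect due to a sign flip.
The step shows: 2*x*tan(x**2)**2 - 2*x
The correct value should be: 2*x*tan(x**2)**2 + 2*x

Explanation: The sign of one term was flipped: the term 2*x was incorrectly written as -2*x
The later steps are derived from this incorrect expression, so the error originates in Step 3.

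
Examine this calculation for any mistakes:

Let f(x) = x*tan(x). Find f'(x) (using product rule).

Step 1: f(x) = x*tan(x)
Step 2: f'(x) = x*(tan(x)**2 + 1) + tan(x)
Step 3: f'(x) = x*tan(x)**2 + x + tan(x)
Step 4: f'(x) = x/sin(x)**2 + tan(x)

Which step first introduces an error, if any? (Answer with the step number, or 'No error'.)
Step 4

Step 4 is incorrect due to a wrong trig function.
The step shows: x/sin(x)**2 + tan(x)
The correct value should be: x/cos(x)**2 + tan(x)

Explanation: cos(x) was incorrectly written as sin(x): the term x/cos(x)**2 was incorrectly written as x/sin(x)**2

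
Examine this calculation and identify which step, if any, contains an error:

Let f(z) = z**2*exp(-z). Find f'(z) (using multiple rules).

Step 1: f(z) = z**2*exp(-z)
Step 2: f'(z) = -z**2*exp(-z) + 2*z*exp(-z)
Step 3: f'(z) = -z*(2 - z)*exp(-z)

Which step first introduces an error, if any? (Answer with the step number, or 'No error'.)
Step 3

Step 3 is incorrect due to a sign flip.
The step shows: -z*(2 - z)*exp(-z)
The correct value should be: z*(2 - z)*exp(-z)

Explanation: The sign of the whole expression was flipped: the term z*(2 - z)*exp(-z) was incorrectly written as -z*(2 - z)*exp(-z)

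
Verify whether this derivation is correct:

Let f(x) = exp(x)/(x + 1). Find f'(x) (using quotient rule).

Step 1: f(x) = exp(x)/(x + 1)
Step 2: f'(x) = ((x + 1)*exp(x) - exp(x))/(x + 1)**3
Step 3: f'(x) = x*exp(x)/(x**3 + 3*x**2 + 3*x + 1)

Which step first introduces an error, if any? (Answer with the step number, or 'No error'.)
Step 2

Step 2 is incorrect due to a wrong exponent.
The step shows: ((x + 1)*exp(x) - exp(x))/(x + 1)**3
The correct value should be: ((x + 1)*exp(x) - exp(x))/(x + 1)**2

Explanation: The exponent -2 on x + 1 was incorrectly written as -3: the term ((x + 1)*exp(x) - exp(x))/(x + 1)**2 was incorrectly written as ((x + 1)*exp(x) - exp(x))/(x + 1)**3
The later steps are derived from this incorrect expression, so the error originates in Step 2.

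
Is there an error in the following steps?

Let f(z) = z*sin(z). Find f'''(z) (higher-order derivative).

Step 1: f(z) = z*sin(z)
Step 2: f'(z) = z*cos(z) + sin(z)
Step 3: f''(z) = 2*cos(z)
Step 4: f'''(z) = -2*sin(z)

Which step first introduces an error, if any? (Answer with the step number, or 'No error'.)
Step 3

Step 3 is incorrect due to a dropped term.
The step shows: 2*cos(z)
The correct value should be: -z*sin(z) + 2*cos(z)

Explanation: A term was dropped: the term -z*sin(z) was incorrectly omitted
The later steps are derived from this incorrect expression, so the error originates in Step 3.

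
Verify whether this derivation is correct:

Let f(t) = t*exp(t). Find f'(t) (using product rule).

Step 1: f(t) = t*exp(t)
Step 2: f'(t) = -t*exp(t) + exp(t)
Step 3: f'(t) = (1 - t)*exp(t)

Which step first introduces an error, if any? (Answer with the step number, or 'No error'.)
Step 2

Step 2 is incorrect due to a sign flip.
The step shows: -t*exp(t) + exp(t)
The correct value should be: t*exp(t) + exp(t)

Explanation: The sign of one term was flipped: the term t*exp(t) was incorrectly written as -t*exp(t)
The later steps are derived from this incorrect expression, so the error originates in Step 2.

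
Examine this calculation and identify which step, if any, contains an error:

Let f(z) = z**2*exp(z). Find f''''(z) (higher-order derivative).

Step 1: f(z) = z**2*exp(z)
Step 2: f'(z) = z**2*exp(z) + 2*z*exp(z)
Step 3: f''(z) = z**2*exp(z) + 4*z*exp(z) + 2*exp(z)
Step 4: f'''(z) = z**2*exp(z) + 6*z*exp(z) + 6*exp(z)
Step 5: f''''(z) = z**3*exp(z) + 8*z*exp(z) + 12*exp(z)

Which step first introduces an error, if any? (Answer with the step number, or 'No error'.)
Step 5

Step 5 is incorrect due to a wrong exponent.
The step shows: z**3*exp(z) + 8*z*exp(z) + 12*exp(z)
The correct value should be: z**2*exp(z) + 8*z*exp(z) + 12*exp(z)

Explanation: The exponent 2 on z was incorrectly written as 3: the term z**2*exp(z) was incorrectly written as z**3*exp(z)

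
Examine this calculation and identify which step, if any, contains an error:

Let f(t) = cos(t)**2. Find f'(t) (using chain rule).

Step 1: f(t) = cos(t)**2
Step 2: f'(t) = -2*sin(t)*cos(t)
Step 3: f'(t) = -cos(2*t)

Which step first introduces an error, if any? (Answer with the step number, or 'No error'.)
Step 3

Step 3 is incorrect due to a wrong trig function.
The step shows: -cos(2*t)
The correct value should be: -sin(2*t)

Explanation: sin(2*t) was incorrectly written as cos(2*t): the term -sin(2*t) was incorrectly written as -cos(2*t)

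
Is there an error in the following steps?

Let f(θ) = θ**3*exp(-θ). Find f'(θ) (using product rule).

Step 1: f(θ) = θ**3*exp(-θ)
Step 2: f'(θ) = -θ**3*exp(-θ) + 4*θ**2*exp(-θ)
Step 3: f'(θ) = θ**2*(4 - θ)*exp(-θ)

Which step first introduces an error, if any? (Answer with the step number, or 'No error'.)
Step 2

Step 2 is incorrect due to a wrong coefficient.
The step shows: -θ**3*exp(-θ) + 4*θ**2*exp(-θ)
The correct value should be: -θ**3*exp(-θ) + 3*θ**2*exp(-θ)

Explanation: The coefficient 3 was incorrectly written as 4: the term 3*θ**2*exp(-θ) was incorrectly written as 4*θ**2*exp(-θ)
The later steps are derived from this incorrect expression, so the error originates in Step 2.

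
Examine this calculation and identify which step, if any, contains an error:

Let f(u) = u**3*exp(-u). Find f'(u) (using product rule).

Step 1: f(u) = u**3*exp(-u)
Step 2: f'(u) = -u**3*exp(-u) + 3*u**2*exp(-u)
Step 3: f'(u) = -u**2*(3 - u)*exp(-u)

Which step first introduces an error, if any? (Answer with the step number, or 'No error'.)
Step 3

Step 3 is incorrect due to a sign flip.
The step shows: -u**2*(3 - u)*exp(-u)
The correct value should be: u**2*(3 - u)*exp(-u)

Explanation: The sign of the whole expression was flipped: the term u**2*(3 - u)*exp(-u) was incorrectly written as -u**2*(3 - u)*exp(-u)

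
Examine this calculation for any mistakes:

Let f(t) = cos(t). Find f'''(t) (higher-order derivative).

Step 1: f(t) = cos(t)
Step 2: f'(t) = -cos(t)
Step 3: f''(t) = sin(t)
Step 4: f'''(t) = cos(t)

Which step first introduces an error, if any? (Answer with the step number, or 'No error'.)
Step 2

Step 2 is incorrect due to a wrong trig function.
The step shows: -cos(t)
The correct value should be: -sin(t)

Explanation: sin(t) was incorrectly written as cos(t): the term -sin(t) was incorrectly written as -cos(t)
The later steps are derived from this incorrect expression, so the error originates in Step 2.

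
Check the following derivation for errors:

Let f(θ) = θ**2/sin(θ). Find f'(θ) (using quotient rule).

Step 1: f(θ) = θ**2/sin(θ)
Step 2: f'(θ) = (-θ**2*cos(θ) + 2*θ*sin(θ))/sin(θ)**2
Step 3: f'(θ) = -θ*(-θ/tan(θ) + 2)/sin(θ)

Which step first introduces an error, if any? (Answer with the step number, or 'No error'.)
Step 3

Step 3 is incorrect due to a sign flip.
The step shows: -θ*(-θ/tan(θ) + 2)/sin(θ)
The correct value should be: θ*(-θ/tan(θ) + 2)/sin(θ)

Explanation: The sign of the whole expression was flipped: the term θ*(-θ/tan(θ) + 2)/sin(θ) was incorrectly written as -θ*(-θ/tan(θ) + 2)/sin(θ)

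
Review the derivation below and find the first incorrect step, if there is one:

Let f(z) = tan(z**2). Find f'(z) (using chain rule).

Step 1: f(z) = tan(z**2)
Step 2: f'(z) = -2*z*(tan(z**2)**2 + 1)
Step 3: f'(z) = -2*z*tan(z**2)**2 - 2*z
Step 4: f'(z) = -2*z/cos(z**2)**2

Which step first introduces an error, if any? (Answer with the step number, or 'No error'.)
Step 2

Step 2 is incorrect due to a sign flip.
The step shows: -2*z*(tan(z**2)**2 + 1)
The correct value should be: 2*z*(tan(z**2)**2 + 1)

Explanation: The sign of the whole expression was flipped: the term 2*z*(tan(z**2)**2 + 1) was incorrectly written as -2*z*(tan(z**2)**2 + 1)
The later steps are derived from this incorrect expression, so the error originates in Step 2.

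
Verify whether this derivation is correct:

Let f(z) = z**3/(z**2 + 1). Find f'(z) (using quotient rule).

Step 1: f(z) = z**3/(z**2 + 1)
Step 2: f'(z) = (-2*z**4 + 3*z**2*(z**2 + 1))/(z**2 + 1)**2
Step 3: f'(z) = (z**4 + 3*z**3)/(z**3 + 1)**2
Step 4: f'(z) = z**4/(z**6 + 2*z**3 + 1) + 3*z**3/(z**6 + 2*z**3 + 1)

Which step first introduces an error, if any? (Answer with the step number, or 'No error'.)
Step 3

Step 3 is incorrect due to a wrong exponent.
The step shows: (z**4 + 3*z**3)/(z**3 + 1)**2
The correct value should be: (z**4 + 3*z**2)/(z**2 + 1)**2

Explanation: The exponent 2 on z was incorrectly written as 3: the term (z**4 + 3*z**2)/(z**2 + 1)**2 was incorrectly written as (z**4 + 3*z**3)/(z**3 + 1)**2
The later steps are derived from this incorrect expression, so the error originates in Step 3.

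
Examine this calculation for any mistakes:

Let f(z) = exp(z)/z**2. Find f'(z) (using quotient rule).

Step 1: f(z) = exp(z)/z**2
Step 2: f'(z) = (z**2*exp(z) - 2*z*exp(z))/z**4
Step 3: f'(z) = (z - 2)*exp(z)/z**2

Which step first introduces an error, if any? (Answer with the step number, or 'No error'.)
Step 3

Step 3 is incorrect due to a wrong exponent.
The step shows: (z - 2)*exp(z)/z**2
The correct value should be: (z - 2)*exp(z)/z**3

Explanation: The exponent -3 on z was incorrectly written as -2: the term (z - 2)*exp(z)/z**3 was incorrectly written as (z - 2)*exp(z)/z**2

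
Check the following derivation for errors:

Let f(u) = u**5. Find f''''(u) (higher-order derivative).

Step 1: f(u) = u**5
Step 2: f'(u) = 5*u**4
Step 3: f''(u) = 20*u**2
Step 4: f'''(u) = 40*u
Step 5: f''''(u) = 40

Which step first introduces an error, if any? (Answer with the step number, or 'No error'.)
Step 3

Step 3 is incorrect due to a wrong exponent.
The step shows: 20*u**2
The correct value should be: 20*u**3

Explanation: The exponent 3 on u was incorrectly written as 2: the term 20*u**3 was incorrectly written as 20*u**2
The later steps are derived from this incorrect expression, so the error originates in Step 3.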